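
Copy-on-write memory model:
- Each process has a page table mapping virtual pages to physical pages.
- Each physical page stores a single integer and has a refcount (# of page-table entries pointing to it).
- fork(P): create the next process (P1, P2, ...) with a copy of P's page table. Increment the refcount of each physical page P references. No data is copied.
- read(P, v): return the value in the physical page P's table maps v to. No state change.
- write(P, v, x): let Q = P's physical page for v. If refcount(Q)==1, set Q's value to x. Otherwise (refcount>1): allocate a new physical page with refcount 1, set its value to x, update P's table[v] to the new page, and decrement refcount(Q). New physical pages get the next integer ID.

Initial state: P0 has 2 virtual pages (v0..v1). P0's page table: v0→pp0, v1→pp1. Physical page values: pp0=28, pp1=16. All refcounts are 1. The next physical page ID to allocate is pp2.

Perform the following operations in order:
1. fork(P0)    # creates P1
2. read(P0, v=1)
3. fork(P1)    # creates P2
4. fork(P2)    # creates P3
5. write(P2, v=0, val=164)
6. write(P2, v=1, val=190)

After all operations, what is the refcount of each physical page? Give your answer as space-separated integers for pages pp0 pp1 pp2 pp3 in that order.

Op 1: fork(P0) -> P1. 2 ppages; refcounts: pp0:2 pp1:2
Op 2: read(P0, v1) -> 16. No state change.
Op 3: fork(P1) -> P2. 2 ppages; refcounts: pp0:3 pp1:3
Op 4: fork(P2) -> P3. 2 ppages; refcounts: pp0:4 pp1:4
Op 5: write(P2, v0, 164). refcount(pp0)=4>1 -> COPY to pp2. 3 ppages; refcounts: pp0:3 pp1:4 pp2:1
Op 6: write(P2, v1, 190). refcount(pp1)=4>1 -> COPY to pp3. 4 ppages; refcounts: pp0:3 pp1:3 pp2:1 pp3:1

Answer: 3 3 1 1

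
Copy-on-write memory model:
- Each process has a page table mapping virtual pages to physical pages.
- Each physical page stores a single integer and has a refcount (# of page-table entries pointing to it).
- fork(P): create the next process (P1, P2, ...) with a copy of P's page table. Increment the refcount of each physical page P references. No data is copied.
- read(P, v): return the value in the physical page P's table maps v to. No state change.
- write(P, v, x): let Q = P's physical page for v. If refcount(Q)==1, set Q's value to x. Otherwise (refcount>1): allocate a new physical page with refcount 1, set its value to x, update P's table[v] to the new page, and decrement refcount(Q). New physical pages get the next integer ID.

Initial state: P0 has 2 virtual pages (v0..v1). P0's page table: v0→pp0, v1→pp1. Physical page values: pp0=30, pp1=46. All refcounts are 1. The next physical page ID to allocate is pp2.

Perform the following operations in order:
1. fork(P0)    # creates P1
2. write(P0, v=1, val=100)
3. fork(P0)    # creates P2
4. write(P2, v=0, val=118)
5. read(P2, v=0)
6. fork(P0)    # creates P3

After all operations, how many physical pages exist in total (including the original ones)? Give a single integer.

Answer: 4

Derivation:
Op 1: fork(P0) -> P1. 2 ppages; refcounts: pp0:2 pp1:2
Op 2: write(P0, v1, 100). refcount(pp1)=2>1 -> COPY to pp2. 3 ppages; refcounts: pp0:2 pp1:1 pp2:1
Op 3: fork(P0) -> P2. 3 ppages; refcounts: pp0:3 pp1:1 pp2:2
Op 4: write(P2, v0, 118). refcount(pp0)=3>1 -> COPY to pp3. 4 ppages; refcounts: pp0:2 pp1:1 pp2:2 pp3:1
Op 5: read(P2, v0) -> 118. No state change.
Op 6: fork(P0) -> P3. 4 ppages; refcounts: pp0:3 pp1:1 pp2:3 pp3:1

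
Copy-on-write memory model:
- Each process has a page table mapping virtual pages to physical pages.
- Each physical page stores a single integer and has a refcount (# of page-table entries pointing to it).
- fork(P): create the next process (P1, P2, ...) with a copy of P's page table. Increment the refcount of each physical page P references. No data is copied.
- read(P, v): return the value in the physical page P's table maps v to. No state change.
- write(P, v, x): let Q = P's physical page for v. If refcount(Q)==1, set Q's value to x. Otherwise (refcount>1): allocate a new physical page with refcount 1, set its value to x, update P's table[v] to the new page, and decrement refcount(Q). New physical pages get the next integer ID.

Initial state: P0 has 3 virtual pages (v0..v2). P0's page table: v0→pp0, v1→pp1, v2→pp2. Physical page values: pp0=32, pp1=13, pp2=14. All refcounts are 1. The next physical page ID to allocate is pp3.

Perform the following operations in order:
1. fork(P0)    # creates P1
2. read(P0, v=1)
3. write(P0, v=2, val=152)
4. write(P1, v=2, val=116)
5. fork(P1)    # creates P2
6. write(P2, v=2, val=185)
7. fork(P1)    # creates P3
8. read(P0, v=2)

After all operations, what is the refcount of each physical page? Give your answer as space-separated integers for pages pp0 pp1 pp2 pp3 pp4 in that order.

Answer: 4 4 2 1 1

Derivation:
Op 1: fork(P0) -> P1. 3 ppages; refcounts: pp0:2 pp1:2 pp2:2
Op 2: read(P0, v1) -> 13. No state change.
Op 3: write(P0, v2, 152). refcount(pp2)=2>1 -> COPY to pp3. 4 ppages; refcounts: pp0:2 pp1:2 pp2:1 pp3:1
Op 4: write(P1, v2, 116). refcount(pp2)=1 -> write in place. 4 ppages; refcounts: pp0:2 pp1:2 pp2:1 pp3:1
Op 5: fork(P1) -> P2. 4 ppages; refcounts: pp0:3 pp1:3 pp2:2 pp3:1
Op 6: write(P2, v2, 185). refcount(pp2)=2>1 -> COPY to pp4. 5 ppages; refcounts: pp0:3 pp1:3 pp2:1 pp3:1 pp4:1
Op 7: fork(P1) -> P3. 5 ppages; refcounts: pp0:4 pp1:4 pp2:2 pp3:1 pp4:1
Op 8: read(P0, v2) -> 152. No state change.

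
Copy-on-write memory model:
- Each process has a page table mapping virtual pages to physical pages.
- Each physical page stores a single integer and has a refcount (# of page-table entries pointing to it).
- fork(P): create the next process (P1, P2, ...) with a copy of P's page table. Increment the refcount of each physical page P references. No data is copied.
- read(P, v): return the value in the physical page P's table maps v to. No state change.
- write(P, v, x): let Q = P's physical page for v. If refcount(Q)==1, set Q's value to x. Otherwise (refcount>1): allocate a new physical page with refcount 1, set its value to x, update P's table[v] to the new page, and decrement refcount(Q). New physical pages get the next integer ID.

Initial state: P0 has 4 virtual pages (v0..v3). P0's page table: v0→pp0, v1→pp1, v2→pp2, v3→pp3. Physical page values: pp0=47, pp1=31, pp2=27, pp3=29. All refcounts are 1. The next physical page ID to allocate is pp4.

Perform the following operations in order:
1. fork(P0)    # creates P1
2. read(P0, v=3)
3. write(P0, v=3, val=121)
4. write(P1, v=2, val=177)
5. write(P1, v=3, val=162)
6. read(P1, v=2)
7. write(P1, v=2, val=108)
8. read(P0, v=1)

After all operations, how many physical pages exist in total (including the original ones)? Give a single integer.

Op 1: fork(P0) -> P1. 4 ppages; refcounts: pp0:2 pp1:2 pp2:2 pp3:2
Op 2: read(P0, v3) -> 29. No state change.
Op 3: write(P0, v3, 121). refcount(pp3)=2>1 -> COPY to pp4. 5 ppages; refcounts: pp0:2 pp1:2 pp2:2 pp3:1 pp4:1
Op 4: write(P1, v2, 177). refcount(pp2)=2>1 -> COPY to pp5. 6 ppages; refcounts: pp0:2 pp1:2 pp2:1 pp3:1 pp4:1 pp5:1
Op 5: write(P1, v3, 162). refcount(pp3)=1 -> write in place. 6 ppages; refcounts: pp0:2 pp1:2 pp2:1 pp3:1 pp4:1 pp5:1
Op 6: read(P1, v2) -> 177. No state change.
Op 7: write(P1, v2, 108). refcount(pp5)=1 -> write in place. 6 ppages; refcounts: pp0:2 pp1:2 pp2:1 pp3:1 pp4:1 pp5:1
Op 8: read(P0, v1) -> 31. No state change.

Answer: 6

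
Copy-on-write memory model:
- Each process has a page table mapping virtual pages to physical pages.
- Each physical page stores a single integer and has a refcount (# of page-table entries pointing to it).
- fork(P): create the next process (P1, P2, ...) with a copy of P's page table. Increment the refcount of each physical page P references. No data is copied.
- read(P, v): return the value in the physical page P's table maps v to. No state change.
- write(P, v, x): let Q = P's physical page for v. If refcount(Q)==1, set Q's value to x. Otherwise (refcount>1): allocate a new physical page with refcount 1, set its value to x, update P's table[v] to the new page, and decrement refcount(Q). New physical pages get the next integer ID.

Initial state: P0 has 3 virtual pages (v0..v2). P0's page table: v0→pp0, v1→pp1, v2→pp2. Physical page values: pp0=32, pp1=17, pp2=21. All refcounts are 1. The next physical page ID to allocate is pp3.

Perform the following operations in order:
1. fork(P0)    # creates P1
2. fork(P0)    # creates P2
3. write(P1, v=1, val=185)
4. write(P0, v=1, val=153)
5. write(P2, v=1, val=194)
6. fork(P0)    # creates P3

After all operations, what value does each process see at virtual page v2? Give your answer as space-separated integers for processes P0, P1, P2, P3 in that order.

Op 1: fork(P0) -> P1. 3 ppages; refcounts: pp0:2 pp1:2 pp2:2
Op 2: fork(P0) -> P2. 3 ppages; refcounts: pp0:3 pp1:3 pp2:3
Op 3: write(P1, v1, 185). refcount(pp1)=3>1 -> COPY to pp3. 4 ppages; refcounts: pp0:3 pp1:2 pp2:3 pp3:1
Op 4: write(P0, v1, 153). refcount(pp1)=2>1 -> COPY to pp4. 5 ppages; refcounts: pp0:3 pp1:1 pp2:3 pp3:1 pp4:1
Op 5: write(P2, v1, 194). refcount(pp1)=1 -> write in place. 5 ppages; refcounts: pp0:3 pp1:1 pp2:3 pp3:1 pp4:1
Op 6: fork(P0) -> P3. 5 ppages; refcounts: pp0:4 pp1:1 pp2:4 pp3:1 pp4:2
P0: v2 -> pp2 = 21
P1: v2 -> pp2 = 21
P2: v2 -> pp2 = 21
P3: v2 -> pp2 = 21

Answer: 21 21 21 21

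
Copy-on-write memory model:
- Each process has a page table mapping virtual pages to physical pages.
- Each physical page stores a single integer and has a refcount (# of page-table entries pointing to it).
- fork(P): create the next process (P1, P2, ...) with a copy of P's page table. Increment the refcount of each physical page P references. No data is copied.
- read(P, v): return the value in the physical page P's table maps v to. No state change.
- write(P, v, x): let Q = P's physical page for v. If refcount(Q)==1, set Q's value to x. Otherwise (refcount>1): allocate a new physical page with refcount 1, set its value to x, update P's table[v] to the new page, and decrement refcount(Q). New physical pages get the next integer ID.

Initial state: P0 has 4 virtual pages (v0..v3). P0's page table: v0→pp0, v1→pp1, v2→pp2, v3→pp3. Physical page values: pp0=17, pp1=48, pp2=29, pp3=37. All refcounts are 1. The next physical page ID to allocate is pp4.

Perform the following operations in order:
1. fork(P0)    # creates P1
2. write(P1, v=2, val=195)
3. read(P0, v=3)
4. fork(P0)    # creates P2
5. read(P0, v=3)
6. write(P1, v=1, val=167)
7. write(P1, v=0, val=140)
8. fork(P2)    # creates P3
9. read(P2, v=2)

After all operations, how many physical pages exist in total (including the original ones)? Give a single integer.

Op 1: fork(P0) -> P1. 4 ppages; refcounts: pp0:2 pp1:2 pp2:2 pp3:2
Op 2: write(P1, v2, 195). refcount(pp2)=2>1 -> COPY to pp4. 5 ppages; refcounts: pp0:2 pp1:2 pp2:1 pp3:2 pp4:1
Op 3: read(P0, v3) -> 37. No state change.
Op 4: fork(P0) -> P2. 5 ppages; refcounts: pp0:3 pp1:3 pp2:2 pp3:3 pp4:1
Op 5: read(P0, v3) -> 37. No state change.
Op 6: write(P1, v1, 167). refcount(pp1)=3>1 -> COPY to pp5. 6 ppages; refcounts: pp0:3 pp1:2 pp2:2 pp3:3 pp4:1 pp5:1
Op 7: write(P1, v0, 140). refcount(pp0)=3>1 -> COPY to pp6. 7 ppages; refcounts: pp0:2 pp1:2 pp2:2 pp3:3 pp4:1 pp5:1 pp6:1
Op 8: fork(P2) -> P3. 7 ppages; refcounts: pp0:3 pp1:3 pp2:3 pp3:4 pp4:1 pp5:1 pp6:1
Op 9: read(P2, v2) -> 29. No state change.

Answer: 7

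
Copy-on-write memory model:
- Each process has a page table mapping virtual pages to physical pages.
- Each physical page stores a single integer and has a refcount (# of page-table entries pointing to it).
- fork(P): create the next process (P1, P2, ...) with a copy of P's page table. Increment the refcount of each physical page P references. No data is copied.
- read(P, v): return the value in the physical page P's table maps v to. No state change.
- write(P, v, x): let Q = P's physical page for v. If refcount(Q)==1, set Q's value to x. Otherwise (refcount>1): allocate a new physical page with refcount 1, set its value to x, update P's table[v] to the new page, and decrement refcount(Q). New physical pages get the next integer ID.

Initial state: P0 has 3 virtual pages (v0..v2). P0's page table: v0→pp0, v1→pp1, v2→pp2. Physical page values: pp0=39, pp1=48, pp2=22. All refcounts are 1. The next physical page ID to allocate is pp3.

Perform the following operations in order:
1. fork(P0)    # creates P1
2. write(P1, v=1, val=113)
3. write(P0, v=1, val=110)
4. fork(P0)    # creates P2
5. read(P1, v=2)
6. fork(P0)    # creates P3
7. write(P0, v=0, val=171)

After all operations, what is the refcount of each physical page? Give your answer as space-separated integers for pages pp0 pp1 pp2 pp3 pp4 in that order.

Op 1: fork(P0) -> P1. 3 ppages; refcounts: pp0:2 pp1:2 pp2:2
Op 2: write(P1, v1, 113). refcount(pp1)=2>1 -> COPY to pp3. 4 ppages; refcounts: pp0:2 pp1:1 pp2:2 pp3:1
Op 3: write(P0, v1, 110). refcount(pp1)=1 -> write in place. 4 ppages; refcounts: pp0:2 pp1:1 pp2:2 pp3:1
Op 4: fork(P0) -> P2. 4 ppages; refcounts: pp0:3 pp1:2 pp2:3 pp3:1
Op 5: read(P1, v2) -> 22. No state change.
Op 6: fork(P0) -> P3. 4 ppages; refcounts: pp0:4 pp1:3 pp2:4 pp3:1
Op 7: write(P0, v0, 171). refcount(pp0)=4>1 -> COPY to pp4. 5 ppages; refcounts: pp0:3 pp1:3 pp2:4 pp3:1 pp4:1

Answer: 3 3 4 1 1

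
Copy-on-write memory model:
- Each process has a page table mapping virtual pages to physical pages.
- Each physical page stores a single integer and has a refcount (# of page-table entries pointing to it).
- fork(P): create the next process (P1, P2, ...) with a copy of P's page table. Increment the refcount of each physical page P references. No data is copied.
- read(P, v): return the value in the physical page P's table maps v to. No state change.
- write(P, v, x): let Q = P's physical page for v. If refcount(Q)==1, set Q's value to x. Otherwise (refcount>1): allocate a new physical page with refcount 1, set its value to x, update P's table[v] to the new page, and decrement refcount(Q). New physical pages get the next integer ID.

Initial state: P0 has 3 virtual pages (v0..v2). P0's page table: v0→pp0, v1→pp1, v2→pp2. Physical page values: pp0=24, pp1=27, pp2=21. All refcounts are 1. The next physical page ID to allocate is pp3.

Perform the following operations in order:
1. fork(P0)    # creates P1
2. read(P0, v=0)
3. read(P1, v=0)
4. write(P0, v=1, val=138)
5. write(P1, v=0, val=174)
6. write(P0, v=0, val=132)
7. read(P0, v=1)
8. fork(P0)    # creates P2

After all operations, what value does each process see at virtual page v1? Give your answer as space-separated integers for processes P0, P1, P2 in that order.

Op 1: fork(P0) -> P1. 3 ppages; refcounts: pp0:2 pp1:2 pp2:2
Op 2: read(P0, v0) -> 24. No state change.
Op 3: read(P1, v0) -> 24. No state change.
Op 4: write(P0, v1, 138). refcount(pp1)=2>1 -> COPY to pp3. 4 ppages; refcounts: pp0:2 pp1:1 pp2:2 pp3:1
Op 5: write(P1, v0, 174). refcount(pp0)=2>1 -> COPY to pp4. 5 ppages; refcounts: pp0:1 pp1:1 pp2:2 pp3:1 pp4:1
Op 6: write(P0, v0, 132). refcount(pp0)=1 -> write in place. 5 ppages; refcounts: pp0:1 pp1:1 pp2:2 pp3:1 pp4:1
Op 7: read(P0, v1) -> 138. No state change.
Op 8: fork(P0) -> P2. 5 ppages; refcounts: pp0:2 pp1:1 pp2:3 pp3:2 pp4:1
P0: v1 -> pp3 = 138
P1: v1 -> pp1 = 27
P2: v1 -> pp3 = 138

Answer: 138 27 138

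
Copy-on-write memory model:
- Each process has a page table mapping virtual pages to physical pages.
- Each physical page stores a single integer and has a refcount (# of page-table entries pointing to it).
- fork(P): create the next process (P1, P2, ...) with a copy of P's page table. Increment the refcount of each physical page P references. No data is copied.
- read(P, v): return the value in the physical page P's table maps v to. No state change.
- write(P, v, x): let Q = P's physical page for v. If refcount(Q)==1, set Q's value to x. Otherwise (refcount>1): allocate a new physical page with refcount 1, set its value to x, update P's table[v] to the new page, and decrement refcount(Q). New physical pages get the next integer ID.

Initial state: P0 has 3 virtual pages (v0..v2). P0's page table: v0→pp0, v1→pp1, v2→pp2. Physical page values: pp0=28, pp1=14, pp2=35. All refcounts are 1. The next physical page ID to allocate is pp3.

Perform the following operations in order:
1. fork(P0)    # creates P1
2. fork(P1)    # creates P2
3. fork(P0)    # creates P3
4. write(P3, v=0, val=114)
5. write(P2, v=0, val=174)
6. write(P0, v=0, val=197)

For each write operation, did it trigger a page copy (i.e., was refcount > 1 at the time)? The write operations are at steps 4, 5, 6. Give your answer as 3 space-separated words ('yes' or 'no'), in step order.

Op 1: fork(P0) -> P1. 3 ppages; refcounts: pp0:2 pp1:2 pp2:2
Op 2: fork(P1) -> P2. 3 ppages; refcounts: pp0:3 pp1:3 pp2:3
Op 3: fork(P0) -> P3. 3 ppages; refcounts: pp0:4 pp1:4 pp2:4
Op 4: write(P3, v0, 114). refcount(pp0)=4>1 -> COPY to pp3. 4 ppages; refcounts: pp0:3 pp1:4 pp2:4 pp3:1
Op 5: write(P2, v0, 174). refcount(pp0)=3>1 -> COPY to pp4. 5 ppages; refcounts: pp0:2 pp1:4 pp2:4 pp3:1 pp4:1
Op 6: write(P0, v0, 197). refcount(pp0)=2>1 -> COPY to pp5. 6 ppages; refcounts: pp0:1 pp1:4 pp2:4 pp3:1 pp4:1 pp5:1

yes yes yes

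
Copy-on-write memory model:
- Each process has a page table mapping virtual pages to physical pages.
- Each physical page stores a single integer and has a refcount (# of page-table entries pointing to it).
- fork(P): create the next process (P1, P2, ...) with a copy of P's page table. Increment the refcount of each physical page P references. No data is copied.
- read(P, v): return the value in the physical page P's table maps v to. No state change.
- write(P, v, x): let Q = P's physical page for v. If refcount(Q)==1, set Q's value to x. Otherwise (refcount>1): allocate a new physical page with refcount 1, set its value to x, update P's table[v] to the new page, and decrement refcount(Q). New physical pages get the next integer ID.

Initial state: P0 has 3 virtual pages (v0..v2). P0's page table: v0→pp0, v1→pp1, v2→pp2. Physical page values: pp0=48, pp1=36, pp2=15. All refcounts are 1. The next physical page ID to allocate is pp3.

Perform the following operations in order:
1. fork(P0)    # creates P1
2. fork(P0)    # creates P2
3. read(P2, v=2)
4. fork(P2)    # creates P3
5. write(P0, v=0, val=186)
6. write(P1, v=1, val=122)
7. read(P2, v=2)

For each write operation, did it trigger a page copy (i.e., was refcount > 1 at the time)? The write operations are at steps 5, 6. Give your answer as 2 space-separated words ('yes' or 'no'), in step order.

Op 1: fork(P0) -> P1. 3 ppages; refcounts: pp0:2 pp1:2 pp2:2
Op 2: fork(P0) -> P2. 3 ppages; refcounts: pp0:3 pp1:3 pp2:3
Op 3: read(P2, v2) -> 15. No state change.
Op 4: fork(P2) -> P3. 3 ppages; refcounts: pp0:4 pp1:4 pp2:4
Op 5: write(P0, v0, 186). refcount(pp0)=4>1 -> COPY to pp3. 4 ppages; refcounts: pp0:3 pp1:4 pp2:4 pp3:1
Op 6: write(P1, v1, 122). refcount(pp1)=4>1 -> COPY to pp4. 5 ppages; refcounts: pp0:3 pp1:3 pp2:4 pp3:1 pp4:1
Op 7: read(P2, v2) -> 15. No state change.

yes yes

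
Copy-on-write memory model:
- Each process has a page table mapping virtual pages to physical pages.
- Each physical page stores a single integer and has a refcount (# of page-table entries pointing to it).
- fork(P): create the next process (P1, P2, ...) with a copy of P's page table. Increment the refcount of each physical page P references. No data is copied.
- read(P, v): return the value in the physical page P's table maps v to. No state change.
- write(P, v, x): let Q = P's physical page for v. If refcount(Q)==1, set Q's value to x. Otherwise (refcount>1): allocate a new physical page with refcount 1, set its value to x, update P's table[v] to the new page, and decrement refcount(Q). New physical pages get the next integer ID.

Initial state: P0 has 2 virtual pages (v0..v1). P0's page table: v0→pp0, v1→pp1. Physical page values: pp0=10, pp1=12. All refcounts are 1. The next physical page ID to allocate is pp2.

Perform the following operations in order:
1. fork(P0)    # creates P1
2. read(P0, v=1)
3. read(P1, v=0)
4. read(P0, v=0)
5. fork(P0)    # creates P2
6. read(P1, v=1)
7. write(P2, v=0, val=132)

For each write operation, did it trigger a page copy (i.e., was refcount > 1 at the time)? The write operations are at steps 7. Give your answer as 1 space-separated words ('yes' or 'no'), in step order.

Op 1: fork(P0) -> P1. 2 ppages; refcounts: pp0:2 pp1:2
Op 2: read(P0, v1) -> 12. No state change.
Op 3: read(P1, v0) -> 10. No state change.
Op 4: read(P0, v0) -> 10. No state change.
Op 5: fork(P0) -> P2. 2 ppages; refcounts: pp0:3 pp1:3
Op 6: read(P1, v1) -> 12. No state change.
Op 7: write(P2, v0, 132). refcount(pp0)=3>1 -> COPY to pp2. 3 ppages; refcounts: pp0:2 pp1:3 pp2:1

yes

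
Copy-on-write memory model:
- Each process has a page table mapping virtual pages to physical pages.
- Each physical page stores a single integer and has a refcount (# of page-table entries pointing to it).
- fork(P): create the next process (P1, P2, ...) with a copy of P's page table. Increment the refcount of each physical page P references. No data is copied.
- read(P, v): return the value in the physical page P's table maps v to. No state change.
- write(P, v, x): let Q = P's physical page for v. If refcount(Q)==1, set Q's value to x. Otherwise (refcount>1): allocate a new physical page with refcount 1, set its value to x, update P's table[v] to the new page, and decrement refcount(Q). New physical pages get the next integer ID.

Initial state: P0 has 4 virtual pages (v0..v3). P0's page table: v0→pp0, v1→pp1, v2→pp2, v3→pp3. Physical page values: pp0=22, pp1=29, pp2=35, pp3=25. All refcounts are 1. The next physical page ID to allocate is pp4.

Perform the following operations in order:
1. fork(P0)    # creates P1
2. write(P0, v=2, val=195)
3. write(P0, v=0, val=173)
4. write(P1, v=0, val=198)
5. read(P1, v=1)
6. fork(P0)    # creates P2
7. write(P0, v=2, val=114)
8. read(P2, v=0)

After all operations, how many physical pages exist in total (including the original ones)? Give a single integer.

Answer: 7

Derivation:
Op 1: fork(P0) -> P1. 4 ppages; refcounts: pp0:2 pp1:2 pp2:2 pp3:2
Op 2: write(P0, v2, 195). refcount(pp2)=2>1 -> COPY to pp4. 5 ppages; refcounts: pp0:2 pp1:2 pp2:1 pp3:2 pp4:1
Op 3: write(P0, v0, 173). refcount(pp0)=2>1 -> COPY to pp5. 6 ppages; refcounts: pp0:1 pp1:2 pp2:1 pp3:2 pp4:1 pp5:1
Op 4: write(P1, v0, 198). refcount(pp0)=1 -> write in place. 6 ppages; refcounts: pp0:1 pp1:2 pp2:1 pp3:2 pp4:1 pp5:1
Op 5: read(P1, v1) -> 29. No state change.
Op 6: fork(P0) -> P2. 6 ppages; refcounts: pp0:1 pp1:3 pp2:1 pp3:3 pp4:2 pp5:2
Op 7: write(P0, v2, 114). refcount(pp4)=2>1 -> COPY to pp6. 7 ppages; refcounts: pp0:1 pp1:3 pp2:1 pp3:3 pp4:1 pp5:2 pp6:1
Op 8: read(P2, v0) -> 173. No state change.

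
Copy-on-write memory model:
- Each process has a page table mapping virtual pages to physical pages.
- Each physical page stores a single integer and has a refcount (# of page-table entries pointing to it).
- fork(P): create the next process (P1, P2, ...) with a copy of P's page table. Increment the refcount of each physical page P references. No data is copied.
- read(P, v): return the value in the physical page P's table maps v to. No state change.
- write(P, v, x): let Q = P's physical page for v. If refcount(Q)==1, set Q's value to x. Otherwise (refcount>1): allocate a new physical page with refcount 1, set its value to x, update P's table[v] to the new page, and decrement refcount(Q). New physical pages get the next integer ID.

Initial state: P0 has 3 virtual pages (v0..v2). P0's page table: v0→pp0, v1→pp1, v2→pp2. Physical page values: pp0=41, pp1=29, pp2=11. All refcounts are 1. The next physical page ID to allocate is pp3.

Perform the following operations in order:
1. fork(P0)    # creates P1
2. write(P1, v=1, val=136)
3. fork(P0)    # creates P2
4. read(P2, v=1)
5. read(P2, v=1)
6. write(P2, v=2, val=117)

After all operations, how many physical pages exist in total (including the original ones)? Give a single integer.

Answer: 5

Derivation:
Op 1: fork(P0) -> P1. 3 ppages; refcounts: pp0:2 pp1:2 pp2:2
Op 2: write(P1, v1, 136). refcount(pp1)=2>1 -> COPY to pp3. 4 ppages; refcounts: pp0:2 pp1:1 pp2:2 pp3:1
Op 3: fork(P0) -> P2. 4 ppages; refcounts: pp0:3 pp1:2 pp2:3 pp3:1
Op 4: read(P2, v1) -> 29. No state change.
Op 5: read(P2, v1) -> 29. No state change.
Op 6: write(P2, v2, 117). refcount(pp2)=3>1 -> COPY to pp4. 5 ppages; refcounts: pp0:3 pp1:2 pp2:2 pp3:1 pp4:1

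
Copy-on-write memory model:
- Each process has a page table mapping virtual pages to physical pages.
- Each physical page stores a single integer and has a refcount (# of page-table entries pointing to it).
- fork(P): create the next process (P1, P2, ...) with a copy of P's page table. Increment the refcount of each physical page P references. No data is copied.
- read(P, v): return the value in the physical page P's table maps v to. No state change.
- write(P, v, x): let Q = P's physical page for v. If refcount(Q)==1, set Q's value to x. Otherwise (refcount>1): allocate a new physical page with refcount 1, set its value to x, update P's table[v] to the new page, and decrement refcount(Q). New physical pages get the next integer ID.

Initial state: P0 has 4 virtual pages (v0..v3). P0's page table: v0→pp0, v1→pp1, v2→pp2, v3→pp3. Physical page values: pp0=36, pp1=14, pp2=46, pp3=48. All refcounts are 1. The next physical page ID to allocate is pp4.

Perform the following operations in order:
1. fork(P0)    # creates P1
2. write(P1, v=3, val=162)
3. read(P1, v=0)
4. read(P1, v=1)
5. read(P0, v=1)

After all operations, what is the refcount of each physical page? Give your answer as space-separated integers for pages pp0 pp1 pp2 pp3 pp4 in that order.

Op 1: fork(P0) -> P1. 4 ppages; refcounts: pp0:2 pp1:2 pp2:2 pp3:2
Op 2: write(P1, v3, 162). refcount(pp3)=2>1 -> COPY to pp4. 5 ppages; refcounts: pp0:2 pp1:2 pp2:2 pp3:1 pp4:1
Op 3: read(P1, v0) -> 36. No state change.
Op 4: read(P1, v1) -> 14. No state change.
Op 5: read(P0, v1) -> 14. No state change.

Answer: 2 2 2 1 1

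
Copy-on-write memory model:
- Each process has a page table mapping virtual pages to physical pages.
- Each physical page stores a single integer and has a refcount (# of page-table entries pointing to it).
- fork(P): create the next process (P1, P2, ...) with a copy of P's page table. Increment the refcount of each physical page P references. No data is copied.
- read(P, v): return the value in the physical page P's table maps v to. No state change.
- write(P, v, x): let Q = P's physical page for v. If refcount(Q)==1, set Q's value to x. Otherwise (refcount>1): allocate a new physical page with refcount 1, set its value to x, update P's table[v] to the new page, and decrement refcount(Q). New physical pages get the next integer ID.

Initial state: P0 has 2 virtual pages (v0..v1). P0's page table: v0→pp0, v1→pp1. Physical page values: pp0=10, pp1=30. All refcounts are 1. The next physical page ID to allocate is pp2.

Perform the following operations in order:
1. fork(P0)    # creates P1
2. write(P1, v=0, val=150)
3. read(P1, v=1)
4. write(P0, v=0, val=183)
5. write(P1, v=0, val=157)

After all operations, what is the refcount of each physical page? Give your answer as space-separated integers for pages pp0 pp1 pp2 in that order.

Op 1: fork(P0) -> P1. 2 ppages; refcounts: pp0:2 pp1:2
Op 2: write(P1, v0, 150). refcount(pp0)=2>1 -> COPY to pp2. 3 ppages; refcounts: pp0:1 pp1:2 pp2:1
Op 3: read(P1, v1) -> 30. No state change.
Op 4: write(P0, v0, 183). refcount(pp0)=1 -> write in place. 3 ppages; refcounts: pp0:1 pp1:2 pp2:1
Op 5: write(P1, v0, 157). refcount(pp2)=1 -> write in place. 3 ppages; refcounts: pp0:1 pp1:2 pp2:1

Answer: 1 2 1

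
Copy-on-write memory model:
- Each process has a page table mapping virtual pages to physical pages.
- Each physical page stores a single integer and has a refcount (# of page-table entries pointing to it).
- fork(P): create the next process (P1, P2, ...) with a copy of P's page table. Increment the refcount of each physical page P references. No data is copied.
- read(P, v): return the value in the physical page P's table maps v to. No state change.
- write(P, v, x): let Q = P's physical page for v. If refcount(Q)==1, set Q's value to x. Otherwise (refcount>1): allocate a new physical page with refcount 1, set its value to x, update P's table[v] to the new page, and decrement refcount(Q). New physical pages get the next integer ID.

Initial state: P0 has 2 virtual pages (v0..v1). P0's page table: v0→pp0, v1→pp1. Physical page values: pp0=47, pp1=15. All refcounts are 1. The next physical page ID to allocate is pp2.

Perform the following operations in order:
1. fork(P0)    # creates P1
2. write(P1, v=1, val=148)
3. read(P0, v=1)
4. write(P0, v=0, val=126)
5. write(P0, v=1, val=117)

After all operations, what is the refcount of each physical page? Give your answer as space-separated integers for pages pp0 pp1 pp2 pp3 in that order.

Op 1: fork(P0) -> P1. 2 ppages; refcounts: pp0:2 pp1:2
Op 2: write(P1, v1, 148). refcount(pp1)=2>1 -> COPY to pp2. 3 ppages; refcounts: pp0:2 pp1:1 pp2:1
Op 3: read(P0, v1) -> 15. No state change.
Op 4: write(P0, v0, 126). refcount(pp0)=2>1 -> COPY to pp3. 4 ppages; refcounts: pp0:1 pp1:1 pp2:1 pp3:1
Op 5: write(P0, v1, 117). refcount(pp1)=1 -> write in place. 4 ppages; refcounts: pp0:1 pp1:1 pp2:1 pp3:1

Answer: 1 1 1 1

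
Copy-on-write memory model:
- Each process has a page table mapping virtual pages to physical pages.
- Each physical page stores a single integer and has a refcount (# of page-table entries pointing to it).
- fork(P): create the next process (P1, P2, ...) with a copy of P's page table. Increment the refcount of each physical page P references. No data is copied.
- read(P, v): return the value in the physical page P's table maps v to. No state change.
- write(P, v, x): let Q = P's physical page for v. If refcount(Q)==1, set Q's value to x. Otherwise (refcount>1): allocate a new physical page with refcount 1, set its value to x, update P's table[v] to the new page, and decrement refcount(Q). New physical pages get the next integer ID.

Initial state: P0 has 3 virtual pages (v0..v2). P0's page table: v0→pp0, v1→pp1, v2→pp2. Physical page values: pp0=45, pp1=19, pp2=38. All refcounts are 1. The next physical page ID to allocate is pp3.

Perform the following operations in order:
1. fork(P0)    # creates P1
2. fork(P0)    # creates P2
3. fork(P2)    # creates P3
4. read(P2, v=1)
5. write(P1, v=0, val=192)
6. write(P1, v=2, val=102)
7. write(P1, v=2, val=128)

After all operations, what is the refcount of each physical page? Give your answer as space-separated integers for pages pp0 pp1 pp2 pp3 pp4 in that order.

Op 1: fork(P0) -> P1. 3 ppages; refcounts: pp0:2 pp1:2 pp2:2
Op 2: fork(P0) -> P2. 3 ppages; refcounts: pp0:3 pp1:3 pp2:3
Op 3: fork(P2) -> P3. 3 ppages; refcounts: pp0:4 pp1:4 pp2:4
Op 4: read(P2, v1) -> 19. No state change.
Op 5: write(P1, v0, 192). refcount(pp0)=4>1 -> COPY to pp3. 4 ppages; refcounts: pp0:3 pp1:4 pp2:4 pp3:1
Op 6: write(P1, v2, 102). refcount(pp2)=4>1 -> COPY to pp4. 5 ppages; refcounts: pp0:3 pp1:4 pp2:3 pp3:1 pp4:1
Op 7: write(P1, v2, 128). refcount(pp4)=1 -> write in place. 5 ppages; refcounts: pp0:3 pp1:4 pp2:3 pp3:1 pp4:1

Answer: 3 4 3 1 1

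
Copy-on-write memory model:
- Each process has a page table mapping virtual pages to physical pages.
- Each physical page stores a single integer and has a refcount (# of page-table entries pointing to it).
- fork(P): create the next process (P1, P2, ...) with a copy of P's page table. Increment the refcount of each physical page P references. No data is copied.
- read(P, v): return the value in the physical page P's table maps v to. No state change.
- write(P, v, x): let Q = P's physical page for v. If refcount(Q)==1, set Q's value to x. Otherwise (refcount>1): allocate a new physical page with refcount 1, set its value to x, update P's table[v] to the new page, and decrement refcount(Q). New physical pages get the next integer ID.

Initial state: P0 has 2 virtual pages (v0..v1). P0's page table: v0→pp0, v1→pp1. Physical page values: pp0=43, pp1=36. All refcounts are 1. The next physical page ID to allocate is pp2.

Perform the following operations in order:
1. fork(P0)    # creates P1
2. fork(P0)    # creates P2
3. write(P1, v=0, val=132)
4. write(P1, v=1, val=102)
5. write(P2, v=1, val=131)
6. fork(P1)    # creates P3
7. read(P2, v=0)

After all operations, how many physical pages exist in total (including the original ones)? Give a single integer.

Op 1: fork(P0) -> P1. 2 ppages; refcounts: pp0:2 pp1:2
Op 2: fork(P0) -> P2. 2 ppages; refcounts: pp0:3 pp1:3
Op 3: write(P1, v0, 132). refcount(pp0)=3>1 -> COPY to pp2. 3 ppages; refcounts: pp0:2 pp1:3 pp2:1
Op 4: write(P1, v1, 102). refcount(pp1)=3>1 -> COPY to pp3. 4 ppages; refcounts: pp0:2 pp1:2 pp2:1 pp3:1
Op 5: write(P2, v1, 131). refcount(pp1)=2>1 -> COPY to pp4. 5 ppages; refcounts: pp0:2 pp1:1 pp2:1 pp3:1 pp4:1
Op 6: fork(P1) -> P3. 5 ppages; refcounts: pp0:2 pp1:1 pp2:2 pp3:2 pp4:1
Op 7: read(P2, v0) -> 43. No state change.

Answer: 5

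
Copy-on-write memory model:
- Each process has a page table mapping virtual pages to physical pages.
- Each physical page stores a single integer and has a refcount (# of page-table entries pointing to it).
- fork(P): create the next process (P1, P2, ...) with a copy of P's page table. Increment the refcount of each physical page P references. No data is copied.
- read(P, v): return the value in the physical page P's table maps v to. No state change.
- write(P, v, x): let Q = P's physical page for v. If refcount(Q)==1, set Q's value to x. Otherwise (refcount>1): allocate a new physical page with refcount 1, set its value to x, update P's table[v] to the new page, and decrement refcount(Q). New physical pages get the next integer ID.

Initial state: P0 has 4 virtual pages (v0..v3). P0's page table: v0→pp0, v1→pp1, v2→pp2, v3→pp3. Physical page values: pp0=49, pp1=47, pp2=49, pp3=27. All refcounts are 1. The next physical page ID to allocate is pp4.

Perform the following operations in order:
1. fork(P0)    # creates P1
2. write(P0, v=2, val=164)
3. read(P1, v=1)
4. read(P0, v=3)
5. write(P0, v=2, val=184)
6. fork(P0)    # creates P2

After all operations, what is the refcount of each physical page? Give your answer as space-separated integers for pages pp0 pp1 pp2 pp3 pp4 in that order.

Answer: 3 3 1 3 2

Derivation:
Op 1: fork(P0) -> P1. 4 ppages; refcounts: pp0:2 pp1:2 pp2:2 pp3:2
Op 2: write(P0, v2, 164). refcount(pp2)=2>1 -> COPY to pp4. 5 ppages; refcounts: pp0:2 pp1:2 pp2:1 pp3:2 pp4:1
Op 3: read(P1, v1) -> 47. No state change.
Op 4: read(P0, v3) -> 27. No state change.
Op 5: write(P0, v2, 184). refcount(pp4)=1 -> write in place. 5 ppages; refcounts: pp0:2 pp1:2 pp2:1 pp3:2 pp4:1
Op 6: fork(P0) -> P2. 5 ppages; refcounts: pp0:3 pp1:3 pp2:1 pp3:3 pp4:2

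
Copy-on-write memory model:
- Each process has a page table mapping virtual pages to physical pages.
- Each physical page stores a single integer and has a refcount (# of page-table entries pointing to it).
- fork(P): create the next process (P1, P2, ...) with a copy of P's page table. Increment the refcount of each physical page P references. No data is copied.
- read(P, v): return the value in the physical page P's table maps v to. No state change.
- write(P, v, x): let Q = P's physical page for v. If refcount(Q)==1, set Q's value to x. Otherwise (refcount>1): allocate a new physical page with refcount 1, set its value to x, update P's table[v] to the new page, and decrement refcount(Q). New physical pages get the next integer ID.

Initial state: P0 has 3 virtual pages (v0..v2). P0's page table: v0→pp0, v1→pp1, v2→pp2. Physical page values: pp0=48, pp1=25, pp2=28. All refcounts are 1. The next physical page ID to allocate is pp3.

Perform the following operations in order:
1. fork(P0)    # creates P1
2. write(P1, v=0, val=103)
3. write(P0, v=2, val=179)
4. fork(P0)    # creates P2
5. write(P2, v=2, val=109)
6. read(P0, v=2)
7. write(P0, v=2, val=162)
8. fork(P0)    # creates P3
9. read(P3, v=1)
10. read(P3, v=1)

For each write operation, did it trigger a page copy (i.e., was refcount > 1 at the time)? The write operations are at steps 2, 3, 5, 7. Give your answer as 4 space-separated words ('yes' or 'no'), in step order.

Op 1: fork(P0) -> P1. 3 ppages; refcounts: pp0:2 pp1:2 pp2:2
Op 2: write(P1, v0, 103). refcount(pp0)=2>1 -> COPY to pp3. 4 ppages; refcounts: pp0:1 pp1:2 pp2:2 pp3:1
Op 3: write(P0, v2, 179). refcount(pp2)=2>1 -> COPY to pp4. 5 ppages; refcounts: pp0:1 pp1:2 pp2:1 pp3:1 pp4:1
Op 4: fork(P0) -> P2. 5 ppages; refcounts: pp0:2 pp1:3 pp2:1 pp3:1 pp4:2
Op 5: write(P2, v2, 109). refcount(pp4)=2>1 -> COPY to pp5. 6 ppages; refcounts: pp0:2 pp1:3 pp2:1 pp3:1 pp4:1 pp5:1
Op 6: read(P0, v2) -> 179. No state change.
Op 7: write(P0, v2, 162). refcount(pp4)=1 -> write in place. 6 ppages; refcounts: pp0:2 pp1:3 pp2:1 pp3:1 pp4:1 pp5:1
Op 8: fork(P0) -> P3. 6 ppages; refcounts: pp0:3 pp1:4 pp2:1 pp3:1 pp4:2 pp5:1
Op 9: read(P3, v1) -> 25. No state change.
Op 10: read(P3, v1) -> 25. No state change.

yes yes yes no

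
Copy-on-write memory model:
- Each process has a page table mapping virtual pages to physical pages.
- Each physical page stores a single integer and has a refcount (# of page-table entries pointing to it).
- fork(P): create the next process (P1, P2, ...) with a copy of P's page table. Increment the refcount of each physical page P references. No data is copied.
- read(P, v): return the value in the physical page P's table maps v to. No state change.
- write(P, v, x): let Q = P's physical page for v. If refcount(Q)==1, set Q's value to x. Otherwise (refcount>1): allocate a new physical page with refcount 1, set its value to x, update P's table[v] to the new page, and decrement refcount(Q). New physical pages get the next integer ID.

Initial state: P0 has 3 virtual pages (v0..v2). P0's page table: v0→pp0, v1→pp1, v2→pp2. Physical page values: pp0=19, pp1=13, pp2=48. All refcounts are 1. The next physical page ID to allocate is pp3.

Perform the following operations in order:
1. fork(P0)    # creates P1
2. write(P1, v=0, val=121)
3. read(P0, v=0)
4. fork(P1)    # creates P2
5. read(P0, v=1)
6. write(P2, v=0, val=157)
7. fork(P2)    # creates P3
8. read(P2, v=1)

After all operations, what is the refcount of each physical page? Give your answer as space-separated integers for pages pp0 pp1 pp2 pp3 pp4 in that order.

Answer: 1 4 4 1 2

Derivation:
Op 1: fork(P0) -> P1. 3 ppages; refcounts: pp0:2 pp1:2 pp2:2
Op 2: write(P1, v0, 121). refcount(pp0)=2>1 -> COPY to pp3. 4 ppages; refcounts: pp0:1 pp1:2 pp2:2 pp3:1
Op 3: read(P0, v0) -> 19. No state change.
Op 4: fork(P1) -> P2. 4 ppages; refcounts: pp0:1 pp1:3 pp2:3 pp3:2
Op 5: read(P0, v1) -> 13. No state change.
Op 6: write(P2, v0, 157). refcount(pp3)=2>1 -> COPY to pp4. 5 ppages; refcounts: pp0:1 pp1:3 pp2:3 pp3:1 pp4:1
Op 7: fork(P2) -> P3. 5 ppages; refcounts: pp0:1 pp1:4 pp2:4 pp3:1 pp4:2
Op 8: read(P2, v1) -> 13. No state change.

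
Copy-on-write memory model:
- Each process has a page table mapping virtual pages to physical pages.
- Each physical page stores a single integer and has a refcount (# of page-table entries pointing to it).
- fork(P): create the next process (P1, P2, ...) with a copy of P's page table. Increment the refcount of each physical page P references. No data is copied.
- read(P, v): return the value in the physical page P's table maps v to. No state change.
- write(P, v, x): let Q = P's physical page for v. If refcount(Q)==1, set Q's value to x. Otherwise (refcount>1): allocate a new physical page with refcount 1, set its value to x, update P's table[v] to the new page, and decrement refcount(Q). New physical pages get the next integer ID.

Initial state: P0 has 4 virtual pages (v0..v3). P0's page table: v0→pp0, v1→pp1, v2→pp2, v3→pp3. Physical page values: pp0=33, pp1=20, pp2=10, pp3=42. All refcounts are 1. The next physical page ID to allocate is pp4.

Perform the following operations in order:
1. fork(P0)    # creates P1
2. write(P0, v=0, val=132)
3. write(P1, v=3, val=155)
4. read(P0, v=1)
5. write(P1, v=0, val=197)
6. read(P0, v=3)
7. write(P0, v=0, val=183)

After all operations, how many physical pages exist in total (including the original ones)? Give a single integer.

Answer: 6

Derivation:
Op 1: fork(P0) -> P1. 4 ppages; refcounts: pp0:2 pp1:2 pp2:2 pp3:2
Op 2: write(P0, v0, 132). refcount(pp0)=2>1 -> COPY to pp4. 5 ppages; refcounts: pp0:1 pp1:2 pp2:2 pp3:2 pp4:1
Op 3: write(P1, v3, 155). refcount(pp3)=2>1 -> COPY to pp5. 6 ppages; refcounts: pp0:1 pp1:2 pp2:2 pp3:1 pp4:1 pp5:1
Op 4: read(P0, v1) -> 20. No state change.
Op 5: write(P1, v0, 197). refcount(pp0)=1 -> write in place. 6 ppages; refcounts: pp0:1 pp1:2 pp2:2 pp3:1 pp4:1 pp5:1
Op 6: read(P0, v3) -> 42. No state change.
Op 7: write(P0, v0, 183). refcount(pp4)=1 -> write in place. 6 ppages; refcounts: pp0:1 pp1:2 pp2:2 pp3:1 pp4:1 pp5:1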